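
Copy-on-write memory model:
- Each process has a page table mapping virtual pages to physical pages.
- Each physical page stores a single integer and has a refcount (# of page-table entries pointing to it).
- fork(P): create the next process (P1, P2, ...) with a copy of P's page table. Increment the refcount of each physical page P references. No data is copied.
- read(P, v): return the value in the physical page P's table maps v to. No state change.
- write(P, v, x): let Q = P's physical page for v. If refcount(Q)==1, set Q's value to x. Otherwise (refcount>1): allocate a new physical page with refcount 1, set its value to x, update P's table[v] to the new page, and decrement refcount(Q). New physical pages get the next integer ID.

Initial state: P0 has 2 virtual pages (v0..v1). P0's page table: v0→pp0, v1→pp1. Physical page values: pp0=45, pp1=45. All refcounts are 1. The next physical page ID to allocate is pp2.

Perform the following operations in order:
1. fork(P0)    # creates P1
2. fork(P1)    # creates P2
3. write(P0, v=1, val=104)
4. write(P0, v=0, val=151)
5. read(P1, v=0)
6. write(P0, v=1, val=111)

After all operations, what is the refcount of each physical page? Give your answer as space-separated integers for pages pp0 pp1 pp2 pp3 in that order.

Op 1: fork(P0) -> P1. 2 ppages; refcounts: pp0:2 pp1:2
Op 2: fork(P1) -> P2. 2 ppages; refcounts: pp0:3 pp1:3
Op 3: write(P0, v1, 104). refcount(pp1)=3>1 -> COPY to pp2. 3 ppages; refcounts: pp0:3 pp1:2 pp2:1
Op 4: write(P0, v0, 151). refcount(pp0)=3>1 -> COPY to pp3. 4 ppages; refcounts: pp0:2 pp1:2 pp2:1 pp3:1
Op 5: read(P1, v0) -> 45. No state change.
Op 6: write(P0, v1, 111). refcount(pp2)=1 -> write in place. 4 ppages; refcounts: pp0:2 pp1:2 pp2:1 pp3:1

Answer: 2 2 1 1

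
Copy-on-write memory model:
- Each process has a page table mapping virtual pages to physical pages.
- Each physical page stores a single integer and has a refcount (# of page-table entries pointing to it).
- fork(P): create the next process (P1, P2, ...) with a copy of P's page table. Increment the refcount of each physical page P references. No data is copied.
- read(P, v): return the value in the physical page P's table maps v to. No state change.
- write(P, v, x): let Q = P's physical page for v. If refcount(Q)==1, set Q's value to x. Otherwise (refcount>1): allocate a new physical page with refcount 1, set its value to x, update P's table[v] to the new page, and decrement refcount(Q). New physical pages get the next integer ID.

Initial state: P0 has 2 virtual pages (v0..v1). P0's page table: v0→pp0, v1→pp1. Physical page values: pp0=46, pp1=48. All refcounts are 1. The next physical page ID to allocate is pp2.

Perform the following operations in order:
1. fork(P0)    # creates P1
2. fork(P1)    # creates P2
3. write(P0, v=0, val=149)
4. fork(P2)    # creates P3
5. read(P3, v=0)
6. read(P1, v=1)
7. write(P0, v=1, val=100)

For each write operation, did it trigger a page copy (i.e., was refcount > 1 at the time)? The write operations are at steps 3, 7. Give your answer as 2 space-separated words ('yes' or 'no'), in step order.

Op 1: fork(P0) -> P1. 2 ppages; refcounts: pp0:2 pp1:2
Op 2: fork(P1) -> P2. 2 ppages; refcounts: pp0:3 pp1:3
Op 3: write(P0, v0, 149). refcount(pp0)=3>1 -> COPY to pp2. 3 ppages; refcounts: pp0:2 pp1:3 pp2:1
Op 4: fork(P2) -> P3. 3 ppages; refcounts: pp0:3 pp1:4 pp2:1
Op 5: read(P3, v0) -> 46. No state change.
Op 6: read(P1, v1) -> 48. No state change.
Op 7: write(P0, v1, 100). refcount(pp1)=4>1 -> COPY to pp3. 4 ppages; refcounts: pp0:3 pp1:3 pp2:1 pp3:1

yes yes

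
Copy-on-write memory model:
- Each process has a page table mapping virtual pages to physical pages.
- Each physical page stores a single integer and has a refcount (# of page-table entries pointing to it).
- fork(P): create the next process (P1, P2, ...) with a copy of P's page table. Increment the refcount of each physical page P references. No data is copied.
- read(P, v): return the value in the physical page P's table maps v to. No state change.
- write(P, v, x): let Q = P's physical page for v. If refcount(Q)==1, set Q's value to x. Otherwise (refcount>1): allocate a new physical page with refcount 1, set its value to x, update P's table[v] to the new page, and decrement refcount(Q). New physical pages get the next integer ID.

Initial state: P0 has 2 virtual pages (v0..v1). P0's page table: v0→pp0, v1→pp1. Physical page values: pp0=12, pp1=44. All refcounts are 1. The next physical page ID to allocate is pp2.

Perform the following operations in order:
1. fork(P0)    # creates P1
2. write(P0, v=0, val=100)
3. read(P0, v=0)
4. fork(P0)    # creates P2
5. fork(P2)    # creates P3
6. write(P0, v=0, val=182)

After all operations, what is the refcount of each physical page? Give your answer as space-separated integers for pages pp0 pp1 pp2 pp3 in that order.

Op 1: fork(P0) -> P1. 2 ppages; refcounts: pp0:2 pp1:2
Op 2: write(P0, v0, 100). refcount(pp0)=2>1 -> COPY to pp2. 3 ppages; refcounts: pp0:1 pp1:2 pp2:1
Op 3: read(P0, v0) -> 100. No state change.
Op 4: fork(P0) -> P2. 3 ppages; refcounts: pp0:1 pp1:3 pp2:2
Op 5: fork(P2) -> P3. 3 ppages; refcounts: pp0:1 pp1:4 pp2:3
Op 6: write(P0, v0, 182). refcount(pp2)=3>1 -> COPY to pp3. 4 ppages; refcounts: pp0:1 pp1:4 pp2:2 pp3:1

Answer: 1 4 2 1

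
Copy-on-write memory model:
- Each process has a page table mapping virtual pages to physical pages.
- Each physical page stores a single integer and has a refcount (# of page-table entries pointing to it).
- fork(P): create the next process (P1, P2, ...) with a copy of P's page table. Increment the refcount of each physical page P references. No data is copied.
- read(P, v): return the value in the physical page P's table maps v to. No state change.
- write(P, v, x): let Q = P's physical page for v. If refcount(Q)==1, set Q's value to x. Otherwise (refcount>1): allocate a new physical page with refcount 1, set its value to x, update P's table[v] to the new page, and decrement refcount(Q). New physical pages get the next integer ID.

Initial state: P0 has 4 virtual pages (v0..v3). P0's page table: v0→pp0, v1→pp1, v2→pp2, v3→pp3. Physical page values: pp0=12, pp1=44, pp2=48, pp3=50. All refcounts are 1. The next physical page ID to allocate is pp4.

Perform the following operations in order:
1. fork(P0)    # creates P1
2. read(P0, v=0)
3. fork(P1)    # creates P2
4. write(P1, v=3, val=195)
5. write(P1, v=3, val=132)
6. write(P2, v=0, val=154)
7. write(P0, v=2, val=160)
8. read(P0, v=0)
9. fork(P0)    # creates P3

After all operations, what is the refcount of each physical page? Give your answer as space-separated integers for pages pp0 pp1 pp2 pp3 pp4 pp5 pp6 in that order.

Answer: 3 4 2 3 1 1 2

Derivation:
Op 1: fork(P0) -> P1. 4 ppages; refcounts: pp0:2 pp1:2 pp2:2 pp3:2
Op 2: read(P0, v0) -> 12. No state change.
Op 3: fork(P1) -> P2. 4 ppages; refcounts: pp0:3 pp1:3 pp2:3 pp3:3
Op 4: write(P1, v3, 195). refcount(pp3)=3>1 -> COPY to pp4. 5 ppages; refcounts: pp0:3 pp1:3 pp2:3 pp3:2 pp4:1
Op 5: write(P1, v3, 132). refcount(pp4)=1 -> write in place. 5 ppages; refcounts: pp0:3 pp1:3 pp2:3 pp3:2 pp4:1
Op 6: write(P2, v0, 154). refcount(pp0)=3>1 -> COPY to pp5. 6 ppages; refcounts: pp0:2 pp1:3 pp2:3 pp3:2 pp4:1 pp5:1
Op 7: write(P0, v2, 160). refcount(pp2)=3>1 -> COPY to pp6. 7 ppages; refcounts: pp0:2 pp1:3 pp2:2 pp3:2 pp4:1 pp5:1 pp6:1
Op 8: read(P0, v0) -> 12. No state change.
Op 9: fork(P0) -> P3. 7 ppages; refcounts: pp0:3 pp1:4 pp2:2 pp3:3 pp4:1 pp5:1 pp6:2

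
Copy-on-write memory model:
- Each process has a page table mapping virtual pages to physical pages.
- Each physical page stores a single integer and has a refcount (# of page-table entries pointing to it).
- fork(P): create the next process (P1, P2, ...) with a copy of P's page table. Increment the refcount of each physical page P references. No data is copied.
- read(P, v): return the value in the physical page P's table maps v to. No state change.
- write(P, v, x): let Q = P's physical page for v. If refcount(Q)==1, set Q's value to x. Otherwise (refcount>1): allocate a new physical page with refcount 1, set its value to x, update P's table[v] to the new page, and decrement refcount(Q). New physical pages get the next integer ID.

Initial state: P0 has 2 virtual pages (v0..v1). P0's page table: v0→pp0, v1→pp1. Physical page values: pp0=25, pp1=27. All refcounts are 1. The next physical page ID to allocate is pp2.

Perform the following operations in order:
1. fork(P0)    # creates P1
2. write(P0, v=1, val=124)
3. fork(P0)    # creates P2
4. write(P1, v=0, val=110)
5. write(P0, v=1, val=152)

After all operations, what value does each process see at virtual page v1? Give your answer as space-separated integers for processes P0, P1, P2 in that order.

Answer: 152 27 124

Derivation:
Op 1: fork(P0) -> P1. 2 ppages; refcounts: pp0:2 pp1:2
Op 2: write(P0, v1, 124). refcount(pp1)=2>1 -> COPY to pp2. 3 ppages; refcounts: pp0:2 pp1:1 pp2:1
Op 3: fork(P0) -> P2. 3 ppages; refcounts: pp0:3 pp1:1 pp2:2
Op 4: write(P1, v0, 110). refcount(pp0)=3>1 -> COPY to pp3. 4 ppages; refcounts: pp0:2 pp1:1 pp2:2 pp3:1
Op 5: write(P0, v1, 152). refcount(pp2)=2>1 -> COPY to pp4. 5 ppages; refcounts: pp0:2 pp1:1 pp2:1 pp3:1 pp4:1
P0: v1 -> pp4 = 152
P1: v1 -> pp1 = 27
P2: v1 -> pp2 = 124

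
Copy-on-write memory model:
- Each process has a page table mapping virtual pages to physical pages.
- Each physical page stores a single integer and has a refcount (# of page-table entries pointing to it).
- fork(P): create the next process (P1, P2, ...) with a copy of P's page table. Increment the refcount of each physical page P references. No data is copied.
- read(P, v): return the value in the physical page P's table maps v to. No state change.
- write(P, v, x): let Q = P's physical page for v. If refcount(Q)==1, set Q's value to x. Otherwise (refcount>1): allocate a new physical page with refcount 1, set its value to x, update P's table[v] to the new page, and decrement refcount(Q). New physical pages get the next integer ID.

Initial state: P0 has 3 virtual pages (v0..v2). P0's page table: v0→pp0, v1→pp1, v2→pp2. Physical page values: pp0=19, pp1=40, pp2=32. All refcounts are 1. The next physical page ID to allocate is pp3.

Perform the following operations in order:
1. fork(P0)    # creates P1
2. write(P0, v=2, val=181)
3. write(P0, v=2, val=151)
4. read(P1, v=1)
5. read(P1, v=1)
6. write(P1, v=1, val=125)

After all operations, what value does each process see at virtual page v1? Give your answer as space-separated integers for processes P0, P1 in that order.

Answer: 40 125

Derivation:
Op 1: fork(P0) -> P1. 3 ppages; refcounts: pp0:2 pp1:2 pp2:2
Op 2: write(P0, v2, 181). refcount(pp2)=2>1 -> COPY to pp3. 4 ppages; refcounts: pp0:2 pp1:2 pp2:1 pp3:1
Op 3: write(P0, v2, 151). refcount(pp3)=1 -> write in place. 4 ppages; refcounts: pp0:2 pp1:2 pp2:1 pp3:1
Op 4: read(P1, v1) -> 40. No state change.
Op 5: read(P1, v1) -> 40. No state change.
Op 6: write(P1, v1, 125). refcount(pp1)=2>1 -> COPY to pp4. 5 ppages; refcounts: pp0:2 pp1:1 pp2:1 pp3:1 pp4:1
P0: v1 -> pp1 = 40
P1: v1 -> pp4 = 125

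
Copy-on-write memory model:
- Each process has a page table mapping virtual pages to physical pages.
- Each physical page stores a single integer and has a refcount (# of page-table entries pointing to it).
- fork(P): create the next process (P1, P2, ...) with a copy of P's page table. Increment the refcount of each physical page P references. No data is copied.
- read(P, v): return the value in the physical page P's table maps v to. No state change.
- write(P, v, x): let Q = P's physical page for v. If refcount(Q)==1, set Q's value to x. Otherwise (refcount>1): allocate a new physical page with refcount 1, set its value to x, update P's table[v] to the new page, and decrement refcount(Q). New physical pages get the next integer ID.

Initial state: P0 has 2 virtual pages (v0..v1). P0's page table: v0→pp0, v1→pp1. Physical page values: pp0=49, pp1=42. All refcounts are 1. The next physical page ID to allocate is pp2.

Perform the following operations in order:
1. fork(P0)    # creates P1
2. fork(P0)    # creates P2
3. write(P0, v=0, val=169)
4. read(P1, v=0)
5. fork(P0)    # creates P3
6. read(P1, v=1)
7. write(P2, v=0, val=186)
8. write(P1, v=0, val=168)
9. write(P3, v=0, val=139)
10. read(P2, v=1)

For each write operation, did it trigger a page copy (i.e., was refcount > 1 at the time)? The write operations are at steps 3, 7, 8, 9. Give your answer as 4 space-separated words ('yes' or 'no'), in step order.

Op 1: fork(P0) -> P1. 2 ppages; refcounts: pp0:2 pp1:2
Op 2: fork(P0) -> P2. 2 ppages; refcounts: pp0:3 pp1:3
Op 3: write(P0, v0, 169). refcount(pp0)=3>1 -> COPY to pp2. 3 ppages; refcounts: pp0:2 pp1:3 pp2:1
Op 4: read(P1, v0) -> 49. No state change.
Op 5: fork(P0) -> P3. 3 ppages; refcounts: pp0:2 pp1:4 pp2:2
Op 6: read(P1, v1) -> 42. No state change.
Op 7: write(P2, v0, 186). refcount(pp0)=2>1 -> COPY to pp3. 4 ppages; refcounts: pp0:1 pp1:4 pp2:2 pp3:1
Op 8: write(P1, v0, 168). refcount(pp0)=1 -> write in place. 4 ppages; refcounts: pp0:1 pp1:4 pp2:2 pp3:1
Op 9: write(P3, v0, 139). refcount(pp2)=2>1 -> COPY to pp4. 5 ppages; refcounts: pp0:1 pp1:4 pp2:1 pp3:1 pp4:1
Op 10: read(P2, v1) -> 42. No state change.

yes yes no yes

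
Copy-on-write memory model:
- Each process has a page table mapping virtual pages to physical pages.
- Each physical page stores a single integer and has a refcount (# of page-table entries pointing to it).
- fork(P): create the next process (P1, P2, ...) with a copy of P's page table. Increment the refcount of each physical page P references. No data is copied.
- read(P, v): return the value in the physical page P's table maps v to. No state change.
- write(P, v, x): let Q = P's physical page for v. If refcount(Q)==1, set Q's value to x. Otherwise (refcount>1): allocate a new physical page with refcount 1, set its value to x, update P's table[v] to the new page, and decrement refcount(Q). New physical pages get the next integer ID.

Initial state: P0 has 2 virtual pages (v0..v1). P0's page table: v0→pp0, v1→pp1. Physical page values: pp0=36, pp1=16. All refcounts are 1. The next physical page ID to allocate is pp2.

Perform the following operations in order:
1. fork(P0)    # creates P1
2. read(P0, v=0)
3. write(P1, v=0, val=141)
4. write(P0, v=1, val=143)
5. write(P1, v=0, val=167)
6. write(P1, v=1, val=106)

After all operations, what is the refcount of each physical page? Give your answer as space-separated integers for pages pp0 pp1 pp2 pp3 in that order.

Op 1: fork(P0) -> P1. 2 ppages; refcounts: pp0:2 pp1:2
Op 2: read(P0, v0) -> 36. No state change.
Op 3: write(P1, v0, 141). refcount(pp0)=2>1 -> COPY to pp2. 3 ppages; refcounts: pp0:1 pp1:2 pp2:1
Op 4: write(P0, v1, 143). refcount(pp1)=2>1 -> COPY to pp3. 4 ppages; refcounts: pp0:1 pp1:1 pp2:1 pp3:1
Op 5: write(P1, v0, 167). refcount(pp2)=1 -> write in place. 4 ppages; refcounts: pp0:1 pp1:1 pp2:1 pp3:1
Op 6: write(P1, v1, 106). refcount(pp1)=1 -> write in place. 4 ppages; refcounts: pp0:1 pp1:1 pp2:1 pp3:1

Answer: 1 1 1 1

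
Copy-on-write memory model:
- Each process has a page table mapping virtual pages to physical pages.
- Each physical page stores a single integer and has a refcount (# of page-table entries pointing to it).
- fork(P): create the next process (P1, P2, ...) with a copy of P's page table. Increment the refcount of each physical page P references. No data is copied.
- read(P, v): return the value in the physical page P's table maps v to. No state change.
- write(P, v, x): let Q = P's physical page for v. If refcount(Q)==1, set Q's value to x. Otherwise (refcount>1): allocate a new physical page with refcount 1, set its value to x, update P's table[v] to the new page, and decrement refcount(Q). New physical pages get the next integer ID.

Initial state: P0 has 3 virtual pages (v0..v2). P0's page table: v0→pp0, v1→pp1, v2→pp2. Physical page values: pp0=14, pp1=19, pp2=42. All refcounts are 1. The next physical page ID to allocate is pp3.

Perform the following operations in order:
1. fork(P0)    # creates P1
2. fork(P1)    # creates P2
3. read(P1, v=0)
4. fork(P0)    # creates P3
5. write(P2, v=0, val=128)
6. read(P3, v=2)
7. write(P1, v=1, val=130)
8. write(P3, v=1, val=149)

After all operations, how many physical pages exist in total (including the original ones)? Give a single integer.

Answer: 6

Derivation:
Op 1: fork(P0) -> P1. 3 ppages; refcounts: pp0:2 pp1:2 pp2:2
Op 2: fork(P1) -> P2. 3 ppages; refcounts: pp0:3 pp1:3 pp2:3
Op 3: read(P1, v0) -> 14. No state change.
Op 4: fork(P0) -> P3. 3 ppages; refcounts: pp0:4 pp1:4 pp2:4
Op 5: write(P2, v0, 128). refcount(pp0)=4>1 -> COPY to pp3. 4 ppages; refcounts: pp0:3 pp1:4 pp2:4 pp3:1
Op 6: read(P3, v2) -> 42. No state change.
Op 7: write(P1, v1, 130). refcount(pp1)=4>1 -> COPY to pp4. 5 ppages; refcounts: pp0:3 pp1:3 pp2:4 pp3:1 pp4:1
Op 8: write(P3, v1, 149). refcount(pp1)=3>1 -> COPY to pp5. 6 ppages; refcounts: pp0:3 pp1:2 pp2:4 pp3:1 pp4:1 pp5:1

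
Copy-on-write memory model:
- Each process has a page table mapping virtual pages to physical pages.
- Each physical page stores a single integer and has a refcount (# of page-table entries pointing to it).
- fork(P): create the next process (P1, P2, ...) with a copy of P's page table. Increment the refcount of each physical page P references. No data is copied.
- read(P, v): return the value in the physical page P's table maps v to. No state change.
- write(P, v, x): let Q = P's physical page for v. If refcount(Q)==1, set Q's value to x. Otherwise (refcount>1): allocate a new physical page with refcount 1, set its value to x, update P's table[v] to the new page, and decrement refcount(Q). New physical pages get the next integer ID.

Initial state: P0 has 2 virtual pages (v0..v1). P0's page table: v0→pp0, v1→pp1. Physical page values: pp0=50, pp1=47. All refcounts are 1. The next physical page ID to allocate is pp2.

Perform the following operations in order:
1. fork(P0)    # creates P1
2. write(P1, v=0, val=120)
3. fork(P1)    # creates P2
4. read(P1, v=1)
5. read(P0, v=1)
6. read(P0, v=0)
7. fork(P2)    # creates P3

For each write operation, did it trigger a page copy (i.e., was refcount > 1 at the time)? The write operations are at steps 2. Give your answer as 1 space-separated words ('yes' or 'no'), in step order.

Op 1: fork(P0) -> P1. 2 ppages; refcounts: pp0:2 pp1:2
Op 2: write(P1, v0, 120). refcount(pp0)=2>1 -> COPY to pp2. 3 ppages; refcounts: pp0:1 pp1:2 pp2:1
Op 3: fork(P1) -> P2. 3 ppages; refcounts: pp0:1 pp1:3 pp2:2
Op 4: read(P1, v1) -> 47. No state change.
Op 5: read(P0, v1) -> 47. No state change.
Op 6: read(P0, v0) -> 50. No state change.
Op 7: fork(P2) -> P3. 3 ppages; refcounts: pp0:1 pp1:4 pp2:3

yes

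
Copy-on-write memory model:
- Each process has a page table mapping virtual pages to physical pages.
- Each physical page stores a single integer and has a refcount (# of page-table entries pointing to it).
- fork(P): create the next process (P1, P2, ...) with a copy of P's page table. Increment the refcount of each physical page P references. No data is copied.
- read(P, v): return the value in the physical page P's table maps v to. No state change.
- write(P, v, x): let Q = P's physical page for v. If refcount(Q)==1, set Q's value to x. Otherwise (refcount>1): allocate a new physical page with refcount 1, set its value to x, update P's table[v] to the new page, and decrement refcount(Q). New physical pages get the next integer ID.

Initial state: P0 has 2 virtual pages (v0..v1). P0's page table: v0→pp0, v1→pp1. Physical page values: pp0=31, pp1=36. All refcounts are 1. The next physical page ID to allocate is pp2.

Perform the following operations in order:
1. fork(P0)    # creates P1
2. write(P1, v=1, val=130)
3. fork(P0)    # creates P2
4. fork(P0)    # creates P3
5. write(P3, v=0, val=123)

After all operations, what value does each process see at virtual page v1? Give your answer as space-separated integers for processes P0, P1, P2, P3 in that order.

Answer: 36 130 36 36

Derivation:
Op 1: fork(P0) -> P1. 2 ppages; refcounts: pp0:2 pp1:2
Op 2: write(P1, v1, 130). refcount(pp1)=2>1 -> COPY to pp2. 3 ppages; refcounts: pp0:2 pp1:1 pp2:1
Op 3: fork(P0) -> P2. 3 ppages; refcounts: pp0:3 pp1:2 pp2:1
Op 4: fork(P0) -> P3. 3 ppages; refcounts: pp0:4 pp1:3 pp2:1
Op 5: write(P3, v0, 123). refcount(pp0)=4>1 -> COPY to pp3. 4 ppages; refcounts: pp0:3 pp1:3 pp2:1 pp3:1
P0: v1 -> pp1 = 36
P1: v1 -> pp2 = 130
P2: v1 -> pp1 = 36
P3: v1 -> pp1 = 36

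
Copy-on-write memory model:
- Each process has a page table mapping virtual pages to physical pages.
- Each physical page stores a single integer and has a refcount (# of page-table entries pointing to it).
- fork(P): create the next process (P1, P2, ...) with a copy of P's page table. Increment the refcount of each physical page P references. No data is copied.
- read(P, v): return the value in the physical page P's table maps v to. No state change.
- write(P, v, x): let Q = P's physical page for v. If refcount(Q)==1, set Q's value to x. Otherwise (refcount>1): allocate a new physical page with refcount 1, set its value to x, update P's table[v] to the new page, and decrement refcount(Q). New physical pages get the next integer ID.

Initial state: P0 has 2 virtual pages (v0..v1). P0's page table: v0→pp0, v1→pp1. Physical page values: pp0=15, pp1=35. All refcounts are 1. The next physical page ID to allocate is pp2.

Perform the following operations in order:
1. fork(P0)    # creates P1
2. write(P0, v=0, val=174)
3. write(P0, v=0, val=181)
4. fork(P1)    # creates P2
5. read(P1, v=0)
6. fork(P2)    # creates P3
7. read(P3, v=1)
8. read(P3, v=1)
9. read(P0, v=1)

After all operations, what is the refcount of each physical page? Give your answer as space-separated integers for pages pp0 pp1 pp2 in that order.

Op 1: fork(P0) -> P1. 2 ppages; refcounts: pp0:2 pp1:2
Op 2: write(P0, v0, 174). refcount(pp0)=2>1 -> COPY to pp2. 3 ppages; refcounts: pp0:1 pp1:2 pp2:1
Op 3: write(P0, v0, 181). refcount(pp2)=1 -> write in place. 3 ppages; refcounts: pp0:1 pp1:2 pp2:1
Op 4: fork(P1) -> P2. 3 ppages; refcounts: pp0:2 pp1:3 pp2:1
Op 5: read(P1, v0) -> 15. No state change.
Op 6: fork(P2) -> P3. 3 ppages; refcounts: pp0:3 pp1:4 pp2:1
Op 7: read(P3, v1) -> 35. No state change.
Op 8: read(P3, v1) -> 35. No state change.
Op 9: read(P0, v1) -> 35. No state change.

Answer: 3 4 1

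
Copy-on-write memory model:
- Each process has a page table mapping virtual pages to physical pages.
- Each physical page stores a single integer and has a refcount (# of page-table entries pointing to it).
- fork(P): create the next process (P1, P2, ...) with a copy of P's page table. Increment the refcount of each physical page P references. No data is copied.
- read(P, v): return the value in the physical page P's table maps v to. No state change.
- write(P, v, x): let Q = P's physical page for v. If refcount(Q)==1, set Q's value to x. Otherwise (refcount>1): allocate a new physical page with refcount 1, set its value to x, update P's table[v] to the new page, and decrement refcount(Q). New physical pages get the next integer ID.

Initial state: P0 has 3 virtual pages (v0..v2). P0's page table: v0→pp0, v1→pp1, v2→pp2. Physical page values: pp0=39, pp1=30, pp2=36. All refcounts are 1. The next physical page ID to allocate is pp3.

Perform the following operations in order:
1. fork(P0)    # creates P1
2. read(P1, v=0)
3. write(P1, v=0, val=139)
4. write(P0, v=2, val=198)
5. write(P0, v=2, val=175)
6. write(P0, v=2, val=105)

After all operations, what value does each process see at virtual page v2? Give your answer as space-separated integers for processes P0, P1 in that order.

Op 1: fork(P0) -> P1. 3 ppages; refcounts: pp0:2 pp1:2 pp2:2
Op 2: read(P1, v0) -> 39. No state change.
Op 3: write(P1, v0, 139). refcount(pp0)=2>1 -> COPY to pp3. 4 ppages; refcounts: pp0:1 pp1:2 pp2:2 pp3:1
Op 4: write(P0, v2, 198). refcount(pp2)=2>1 -> COPY to pp4. 5 ppages; refcounts: pp0:1 pp1:2 pp2:1 pp3:1 pp4:1
Op 5: write(P0, v2, 175). refcount(pp4)=1 -> write in place. 5 ppages; refcounts: pp0:1 pp1:2 pp2:1 pp3:1 pp4:1
Op 6: write(P0, v2, 105). refcount(pp4)=1 -> write in place. 5 ppages; refcounts: pp0:1 pp1:2 pp2:1 pp3:1 pp4:1
P0: v2 -> pp4 = 105
P1: v2 -> pp2 = 36

Answer: 105 36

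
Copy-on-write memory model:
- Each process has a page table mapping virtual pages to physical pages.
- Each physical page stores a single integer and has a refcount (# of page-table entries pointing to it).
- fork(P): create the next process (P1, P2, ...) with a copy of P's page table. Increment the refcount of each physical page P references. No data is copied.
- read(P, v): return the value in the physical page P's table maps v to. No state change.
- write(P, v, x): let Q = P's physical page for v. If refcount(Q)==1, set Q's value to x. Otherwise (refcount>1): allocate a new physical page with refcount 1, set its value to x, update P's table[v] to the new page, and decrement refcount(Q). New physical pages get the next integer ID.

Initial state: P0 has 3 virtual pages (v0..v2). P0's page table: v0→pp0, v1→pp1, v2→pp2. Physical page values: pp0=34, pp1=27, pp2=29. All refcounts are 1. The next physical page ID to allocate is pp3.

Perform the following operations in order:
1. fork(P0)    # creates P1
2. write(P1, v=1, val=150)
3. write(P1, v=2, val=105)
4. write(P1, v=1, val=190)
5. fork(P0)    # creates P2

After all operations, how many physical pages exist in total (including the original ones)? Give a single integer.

Answer: 5

Derivation:
Op 1: fork(P0) -> P1. 3 ppages; refcounts: pp0:2 pp1:2 pp2:2
Op 2: write(P1, v1, 150). refcount(pp1)=2>1 -> COPY to pp3. 4 ppages; refcounts: pp0:2 pp1:1 pp2:2 pp3:1
Op 3: write(P1, v2, 105). refcount(pp2)=2>1 -> COPY to pp4. 5 ppages; refcounts: pp0:2 pp1:1 pp2:1 pp3:1 pp4:1
Op 4: write(P1, v1, 190). refcount(pp3)=1 -> write in place. 5 ppages; refcounts: pp0:2 pp1:1 pp2:1 pp3:1 pp4:1
Op 5: fork(P0) -> P2. 5 ppages; refcounts: pp0:3 pp1:2 pp2:2 pp3:1 pp4:1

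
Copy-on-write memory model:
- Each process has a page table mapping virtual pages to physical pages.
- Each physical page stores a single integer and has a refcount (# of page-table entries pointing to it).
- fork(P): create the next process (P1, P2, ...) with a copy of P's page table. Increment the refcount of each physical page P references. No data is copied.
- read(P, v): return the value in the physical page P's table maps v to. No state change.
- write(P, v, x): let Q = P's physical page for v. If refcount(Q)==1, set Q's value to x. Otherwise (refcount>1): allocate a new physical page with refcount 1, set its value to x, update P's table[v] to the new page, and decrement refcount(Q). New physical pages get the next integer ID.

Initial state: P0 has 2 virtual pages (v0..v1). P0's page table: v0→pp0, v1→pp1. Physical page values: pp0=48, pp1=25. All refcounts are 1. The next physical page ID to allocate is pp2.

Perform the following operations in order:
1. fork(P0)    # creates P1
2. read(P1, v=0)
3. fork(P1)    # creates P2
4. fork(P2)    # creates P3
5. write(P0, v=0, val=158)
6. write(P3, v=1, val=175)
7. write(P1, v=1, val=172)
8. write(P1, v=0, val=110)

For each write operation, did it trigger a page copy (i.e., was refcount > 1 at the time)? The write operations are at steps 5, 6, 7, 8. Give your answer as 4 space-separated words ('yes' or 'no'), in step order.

Op 1: fork(P0) -> P1. 2 ppages; refcounts: pp0:2 pp1:2
Op 2: read(P1, v0) -> 48. No state change.
Op 3: fork(P1) -> P2. 2 ppages; refcounts: pp0:3 pp1:3
Op 4: fork(P2) -> P3. 2 ppages; refcounts: pp0:4 pp1:4
Op 5: write(P0, v0, 158). refcount(pp0)=4>1 -> COPY to pp2. 3 ppages; refcounts: pp0:3 pp1:4 pp2:1
Op 6: write(P3, v1, 175). refcount(pp1)=4>1 -> COPY to pp3. 4 ppages; refcounts: pp0:3 pp1:3 pp2:1 pp3:1
Op 7: write(P1, v1, 172). refcount(pp1)=3>1 -> COPY to pp4. 5 ppages; refcounts: pp0:3 pp1:2 pp2:1 pp3:1 pp4:1
Op 8: write(P1, v0, 110). refcount(pp0)=3>1 -> COPY to pp5. 6 ppages; refcounts: pp0:2 pp1:2 pp2:1 pp3:1 pp4:1 pp5:1

yes yes yes yes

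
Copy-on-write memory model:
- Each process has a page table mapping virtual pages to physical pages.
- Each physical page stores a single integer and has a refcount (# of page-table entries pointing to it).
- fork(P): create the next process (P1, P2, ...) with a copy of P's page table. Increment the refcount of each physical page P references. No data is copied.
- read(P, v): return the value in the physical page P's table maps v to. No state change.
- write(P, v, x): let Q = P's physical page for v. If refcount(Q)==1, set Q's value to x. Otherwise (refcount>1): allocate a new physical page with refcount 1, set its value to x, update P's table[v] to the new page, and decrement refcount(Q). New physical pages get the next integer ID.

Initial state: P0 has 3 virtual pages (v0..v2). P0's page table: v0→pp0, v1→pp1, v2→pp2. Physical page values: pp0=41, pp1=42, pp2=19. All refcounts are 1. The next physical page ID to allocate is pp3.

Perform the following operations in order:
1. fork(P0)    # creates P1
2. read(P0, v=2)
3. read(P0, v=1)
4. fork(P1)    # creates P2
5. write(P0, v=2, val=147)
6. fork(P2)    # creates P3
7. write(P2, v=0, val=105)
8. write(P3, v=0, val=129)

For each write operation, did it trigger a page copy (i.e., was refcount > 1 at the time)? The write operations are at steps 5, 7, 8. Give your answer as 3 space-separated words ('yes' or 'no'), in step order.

Op 1: fork(P0) -> P1. 3 ppages; refcounts: pp0:2 pp1:2 pp2:2
Op 2: read(P0, v2) -> 19. No state change.
Op 3: read(P0, v1) -> 42. No state change.
Op 4: fork(P1) -> P2. 3 ppages; refcounts: pp0:3 pp1:3 pp2:3
Op 5: write(P0, v2, 147). refcount(pp2)=3>1 -> COPY to pp3. 4 ppages; refcounts: pp0:3 pp1:3 pp2:2 pp3:1
Op 6: fork(P2) -> P3. 4 ppages; refcounts: pp0:4 pp1:4 pp2:3 pp3:1
Op 7: write(P2, v0, 105). refcount(pp0)=4>1 -> COPY to pp4. 5 ppages; refcounts: pp0:3 pp1:4 pp2:3 pp3:1 pp4:1
Op 8: write(P3, v0, 129). refcount(pp0)=3>1 -> COPY to pp5. 6 ppages; refcounts: pp0:2 pp1:4 pp2:3 pp3:1 pp4:1 pp5:1

yes yes yes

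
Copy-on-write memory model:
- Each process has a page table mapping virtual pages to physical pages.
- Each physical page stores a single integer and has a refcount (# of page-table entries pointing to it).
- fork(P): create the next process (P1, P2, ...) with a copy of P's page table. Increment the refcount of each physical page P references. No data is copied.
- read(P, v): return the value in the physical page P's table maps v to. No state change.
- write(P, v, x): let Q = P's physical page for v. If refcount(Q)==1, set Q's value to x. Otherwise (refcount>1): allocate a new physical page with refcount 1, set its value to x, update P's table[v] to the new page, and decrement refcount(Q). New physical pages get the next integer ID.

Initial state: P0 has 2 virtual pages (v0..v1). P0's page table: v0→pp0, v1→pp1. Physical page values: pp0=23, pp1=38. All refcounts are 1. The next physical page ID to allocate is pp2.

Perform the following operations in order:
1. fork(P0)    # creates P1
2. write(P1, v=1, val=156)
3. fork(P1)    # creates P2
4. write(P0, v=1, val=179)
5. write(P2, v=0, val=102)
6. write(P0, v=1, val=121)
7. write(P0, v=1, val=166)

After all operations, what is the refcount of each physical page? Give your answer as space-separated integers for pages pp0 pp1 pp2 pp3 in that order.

Answer: 2 1 2 1

Derivation:
Op 1: fork(P0) -> P1. 2 ppages; refcounts: pp0:2 pp1:2
Op 2: write(P1, v1, 156). refcount(pp1)=2>1 -> COPY to pp2. 3 ppages; refcounts: pp0:2 pp1:1 pp2:1
Op 3: fork(P1) -> P2. 3 ppages; refcounts: pp0:3 pp1:1 pp2:2
Op 4: write(P0, v1, 179). refcount(pp1)=1 -> write in place. 3 ppages; refcounts: pp0:3 pp1:1 pp2:2
Op 5: write(P2, v0, 102). refcount(pp0)=3>1 -> COPY to pp3. 4 ppages; refcounts: pp0:2 pp1:1 pp2:2 pp3:1
Op 6: write(P0, v1, 121). refcount(pp1)=1 -> write in place. 4 ppages; refcounts: pp0:2 pp1:1 pp2:2 pp3:1
Op 7: write(P0, v1, 166). refcount(pp1)=1 -> write in place. 4 ppages; refcounts: pp0:2 pp1:1 pp2:2 pp3:1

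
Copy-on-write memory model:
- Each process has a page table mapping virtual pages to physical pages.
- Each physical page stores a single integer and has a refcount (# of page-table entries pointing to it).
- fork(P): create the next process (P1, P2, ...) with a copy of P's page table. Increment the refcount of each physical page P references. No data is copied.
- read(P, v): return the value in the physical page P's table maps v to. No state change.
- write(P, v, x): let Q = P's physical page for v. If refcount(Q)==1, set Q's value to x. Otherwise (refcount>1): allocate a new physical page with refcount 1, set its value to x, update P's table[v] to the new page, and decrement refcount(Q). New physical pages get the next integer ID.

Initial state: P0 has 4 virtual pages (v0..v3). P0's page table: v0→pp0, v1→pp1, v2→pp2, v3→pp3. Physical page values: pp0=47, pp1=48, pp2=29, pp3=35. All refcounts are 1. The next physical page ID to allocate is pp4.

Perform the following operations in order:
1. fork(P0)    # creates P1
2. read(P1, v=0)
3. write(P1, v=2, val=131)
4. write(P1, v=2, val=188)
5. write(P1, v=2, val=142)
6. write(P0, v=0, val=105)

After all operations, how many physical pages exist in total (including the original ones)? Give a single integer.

Op 1: fork(P0) -> P1. 4 ppages; refcounts: pp0:2 pp1:2 pp2:2 pp3:2
Op 2: read(P1, v0) -> 47. No state change.
Op 3: write(P1, v2, 131). refcount(pp2)=2>1 -> COPY to pp4. 5 ppages; refcounts: pp0:2 pp1:2 pp2:1 pp3:2 pp4:1
Op 4: write(P1, v2, 188). refcount(pp4)=1 -> write in place. 5 ppages; refcounts: pp0:2 pp1:2 pp2:1 pp3:2 pp4:1
Op 5: write(P1, v2, 142). refcount(pp4)=1 -> write in place. 5 ppages; refcounts: pp0:2 pp1:2 pp2:1 pp3:2 pp4:1
Op 6: write(P0, v0, 105). refcount(pp0)=2>1 -> COPY to pp5. 6 ppages; refcounts: pp0:1 pp1:2 pp2:1 pp3:2 pp4:1 pp5:1

Answer: 6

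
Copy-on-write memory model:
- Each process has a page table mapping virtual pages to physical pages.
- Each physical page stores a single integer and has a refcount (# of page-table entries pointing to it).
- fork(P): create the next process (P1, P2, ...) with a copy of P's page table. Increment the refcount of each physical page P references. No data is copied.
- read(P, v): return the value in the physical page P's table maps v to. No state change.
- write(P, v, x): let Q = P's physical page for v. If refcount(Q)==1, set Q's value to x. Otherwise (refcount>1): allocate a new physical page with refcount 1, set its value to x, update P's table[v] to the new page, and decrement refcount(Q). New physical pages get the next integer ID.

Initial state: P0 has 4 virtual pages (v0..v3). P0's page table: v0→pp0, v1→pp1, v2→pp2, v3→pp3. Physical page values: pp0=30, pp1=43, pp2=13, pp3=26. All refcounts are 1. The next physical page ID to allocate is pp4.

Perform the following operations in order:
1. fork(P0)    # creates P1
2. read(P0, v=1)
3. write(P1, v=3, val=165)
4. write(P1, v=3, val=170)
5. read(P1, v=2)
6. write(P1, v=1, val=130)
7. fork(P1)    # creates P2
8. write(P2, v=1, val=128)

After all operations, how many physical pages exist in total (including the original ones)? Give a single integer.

Op 1: fork(P0) -> P1. 4 ppages; refcounts: pp0:2 pp1:2 pp2:2 pp3:2
Op 2: read(P0, v1) -> 43. No state change.
Op 3: write(P1, v3, 165). refcount(pp3)=2>1 -> COPY to pp4. 5 ppages; refcounts: pp0:2 pp1:2 pp2:2 pp3:1 pp4:1
Op 4: write(P1, v3, 170). refcount(pp4)=1 -> write in place. 5 ppages; refcounts: pp0:2 pp1:2 pp2:2 pp3:1 pp4:1
Op 5: read(P1, v2) -> 13. No state change.
Op 6: write(P1, v1, 130). refcount(pp1)=2>1 -> COPY to pp5. 6 ppages; refcounts: pp0:2 pp1:1 pp2:2 pp3:1 pp4:1 pp5:1
Op 7: fork(P1) -> P2. 6 ppages; refcounts: pp0:3 pp1:1 pp2:3 pp3:1 pp4:2 pp5:2
Op 8: write(P2, v1, 128). refcount(pp5)=2>1 -> COPY to pp6. 7 ppages; refcounts: pp0:3 pp1:1 pp2:3 pp3:1 pp4:2 pp5:1 pp6:1

Answer: 7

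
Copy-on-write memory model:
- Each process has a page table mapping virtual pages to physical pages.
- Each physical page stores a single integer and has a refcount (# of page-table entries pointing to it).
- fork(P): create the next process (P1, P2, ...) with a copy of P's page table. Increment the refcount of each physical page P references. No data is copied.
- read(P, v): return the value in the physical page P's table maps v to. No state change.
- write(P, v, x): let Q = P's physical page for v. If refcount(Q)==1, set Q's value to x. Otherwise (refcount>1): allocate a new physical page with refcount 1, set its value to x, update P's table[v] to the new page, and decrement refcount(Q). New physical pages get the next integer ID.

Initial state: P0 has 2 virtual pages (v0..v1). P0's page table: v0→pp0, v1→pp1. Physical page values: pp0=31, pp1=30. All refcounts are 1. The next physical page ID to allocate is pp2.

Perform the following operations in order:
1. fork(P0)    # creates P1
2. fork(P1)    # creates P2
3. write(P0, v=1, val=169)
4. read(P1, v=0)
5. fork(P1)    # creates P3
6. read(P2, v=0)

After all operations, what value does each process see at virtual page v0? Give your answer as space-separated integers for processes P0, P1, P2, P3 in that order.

Op 1: fork(P0) -> P1. 2 ppages; refcounts: pp0:2 pp1:2
Op 2: fork(P1) -> P2. 2 ppages; refcounts: pp0:3 pp1:3
Op 3: write(P0, v1, 169). refcount(pp1)=3>1 -> COPY to pp2. 3 ppages; refcounts: pp0:3 pp1:2 pp2:1
Op 4: read(P1, v0) -> 31. No state change.
Op 5: fork(P1) -> P3. 3 ppages; refcounts: pp0:4 pp1:3 pp2:1
Op 6: read(P2, v0) -> 31. No state change.
P0: v0 -> pp0 = 31
P1: v0 -> pp0 = 31
P2: v0 -> pp0 = 31
P3: v0 -> pp0 = 31

Answer: 31 31 31 31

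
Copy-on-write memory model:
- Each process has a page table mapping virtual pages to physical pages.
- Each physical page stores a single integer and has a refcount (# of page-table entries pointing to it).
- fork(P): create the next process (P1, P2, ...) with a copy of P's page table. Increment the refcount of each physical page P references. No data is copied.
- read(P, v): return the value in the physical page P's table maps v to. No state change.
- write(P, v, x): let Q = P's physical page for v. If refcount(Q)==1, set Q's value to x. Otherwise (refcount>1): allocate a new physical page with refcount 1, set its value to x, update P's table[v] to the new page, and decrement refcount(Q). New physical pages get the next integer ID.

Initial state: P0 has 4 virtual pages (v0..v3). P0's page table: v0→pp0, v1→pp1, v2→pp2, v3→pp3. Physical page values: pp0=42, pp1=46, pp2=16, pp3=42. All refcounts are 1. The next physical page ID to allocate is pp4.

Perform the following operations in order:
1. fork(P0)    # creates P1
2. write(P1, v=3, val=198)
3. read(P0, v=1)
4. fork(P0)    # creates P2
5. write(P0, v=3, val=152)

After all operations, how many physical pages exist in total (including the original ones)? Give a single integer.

Op 1: fork(P0) -> P1. 4 ppages; refcounts: pp0:2 pp1:2 pp2:2 pp3:2
Op 2: write(P1, v3, 198). refcount(pp3)=2>1 -> COPY to pp4. 5 ppages; refcounts: pp0:2 pp1:2 pp2:2 pp3:1 pp4:1
Op 3: read(P0, v1) -> 46. No state change.
Op 4: fork(P0) -> P2. 5 ppages; refcounts: pp0:3 pp1:3 pp2:3 pp3:2 pp4:1
Op 5: write(P0, v3, 152). refcount(pp3)=2>1 -> COPY to pp5. 6 ppages; refcounts: pp0:3 pp1:3 pp2:3 pp3:1 pp4:1 pp5:1

Answer: 6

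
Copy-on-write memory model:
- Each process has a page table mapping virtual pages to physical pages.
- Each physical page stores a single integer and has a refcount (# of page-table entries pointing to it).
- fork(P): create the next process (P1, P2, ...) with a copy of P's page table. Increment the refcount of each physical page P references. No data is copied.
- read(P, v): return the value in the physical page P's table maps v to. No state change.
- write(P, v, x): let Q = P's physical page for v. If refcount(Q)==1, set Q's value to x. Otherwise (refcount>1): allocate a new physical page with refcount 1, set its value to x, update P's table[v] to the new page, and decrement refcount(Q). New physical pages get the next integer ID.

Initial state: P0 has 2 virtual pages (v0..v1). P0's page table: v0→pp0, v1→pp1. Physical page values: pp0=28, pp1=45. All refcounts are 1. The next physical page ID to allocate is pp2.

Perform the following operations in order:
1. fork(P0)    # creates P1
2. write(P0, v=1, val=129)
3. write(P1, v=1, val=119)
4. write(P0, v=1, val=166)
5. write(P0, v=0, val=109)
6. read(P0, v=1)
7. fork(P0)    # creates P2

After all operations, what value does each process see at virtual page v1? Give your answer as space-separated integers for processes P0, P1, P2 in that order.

Answer: 166 119 166

Derivation:
Op 1: fork(P0) -> P1. 2 ppages; refcounts: pp0:2 pp1:2
Op 2: write(P0, v1, 129). refcount(pp1)=2>1 -> COPY to pp2. 3 ppages; refcounts: pp0:2 pp1:1 pp2:1
Op 3: write(P1, v1, 119). refcount(pp1)=1 -> write in place. 3 ppages; refcounts: pp0:2 pp1:1 pp2:1
Op 4: write(P0, v1, 166). refcount(pp2)=1 -> write in place. 3 ppages; refcounts: pp0:2 pp1:1 pp2:1
Op 5: write(P0, v0, 109). refcount(pp0)=2>1 -> COPY to pp3. 4 ppages; refcounts: pp0:1 pp1:1 pp2:1 pp3:1
Op 6: read(P0, v1) -> 166. No state change.
Op 7: fork(P0) -> P2. 4 ppages; refcounts: pp0:1 pp1:1 pp2:2 pp3:2
P0: v1 -> pp2 = 166
P1: v1 -> pp1 = 119
P2: v1 -> pp2 = 166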